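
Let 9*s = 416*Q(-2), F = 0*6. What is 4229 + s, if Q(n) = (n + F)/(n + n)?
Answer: 38269/9 ≈ 4252.1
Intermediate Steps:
F = 0
Q(n) = 1/2 (Q(n) = (n + 0)/(n + n) = n/((2*n)) = n*(1/(2*n)) = 1/2)
s = 208/9 (s = (416*(1/2))/9 = (1/9)*208 = 208/9 ≈ 23.111)
4229 + s = 4229 + 208/9 = 38269/9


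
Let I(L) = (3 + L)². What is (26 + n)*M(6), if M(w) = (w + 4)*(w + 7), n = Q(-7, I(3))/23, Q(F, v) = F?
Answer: 76830/23 ≈ 3340.4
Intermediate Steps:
n = -7/23 ≈ -0.30435
M(w) = (4 + w)*(7 + w)
(26 + n)*M(6) = (26 - 7/23)*(28 + 6² + 11*6) = 591*(28 + 36 + 66)/23 = (591/23)*130 = 76830/23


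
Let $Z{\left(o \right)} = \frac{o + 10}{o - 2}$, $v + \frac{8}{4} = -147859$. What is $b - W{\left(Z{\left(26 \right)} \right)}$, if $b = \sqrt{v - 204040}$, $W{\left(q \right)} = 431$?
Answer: $-431 + i \sqrt{351901} \approx -431.0 + 593.21 i$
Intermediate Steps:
$v = -147861$ ($v = -2 - 147859 = -147861$)
$Z{\left(o \right)} = \frac{10 + o}{-2 + o}$
$b = i \sqrt{351901}$ ($b = \sqrt{-147861 - 204040} = \sqrt{-351901} = i \sqrt{351901} \approx 593.21 i$)
$b - W{\left(Z{\left(26 \right)} \right)} = i \sqrt{351901} - 431 = -431 + i \sqrt{351901}$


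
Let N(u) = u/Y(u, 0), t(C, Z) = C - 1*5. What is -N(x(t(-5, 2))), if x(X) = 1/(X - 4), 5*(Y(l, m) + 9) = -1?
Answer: -5/644 ≈ -0.0077640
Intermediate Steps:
Y(l, m) = -46/5 (Y(l, m) = -9 + (⅕)*(-1) = -9 - ⅕ = -46/5)
t(C, Z) = -5 + C (t(C, Z) = C - 5 = -5 + C)
x(X) = 1/(-4 + X)
N(u) = -5*u/46 (N(u) = u/(-46/5) = u*(-5/46) = -5*u/46)
-N(x(t(-5, 2))) = -(-5)/(46*(-4 + (-5 - 5))) = -(-5)/(46*(-4 - 10)) = -(-5)/(46*(-14)) = -(-5)*(-1)/(46*14) = -1*5/644 = -5/644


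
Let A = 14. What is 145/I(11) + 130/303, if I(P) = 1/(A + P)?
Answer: 1098505/303 ≈ 3625.4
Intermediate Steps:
I(P) = 1/(14 + P)
145/I(11) + 130/303 = 145/(1/(14 + 11)) + 130/303 = 145/(1/25) + 130*(1/303) = 145/(1/25) + 130/303 = 145*25 + 130/303 = 3625 + 130/303 = 1098505/303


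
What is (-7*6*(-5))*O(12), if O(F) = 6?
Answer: 1260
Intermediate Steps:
(-7*6*(-5))*O(12) = (-7*6*(-5))*6 = -42*(-5)*6 = 210*6 = 1260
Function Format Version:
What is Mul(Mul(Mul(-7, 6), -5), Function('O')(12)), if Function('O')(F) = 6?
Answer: 1260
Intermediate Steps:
Mul(Mul(Mul(-7, 6), -5), Function('O')(12)) = Mul(Mul(Mul(-7, 6), -5), 6) = Mul(Mul(-42, -5), 6) = Mul(210, 6) = 1260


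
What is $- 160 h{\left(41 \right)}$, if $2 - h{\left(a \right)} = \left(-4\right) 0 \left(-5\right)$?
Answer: $-320$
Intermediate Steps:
$h{\left(a \right)} = 2$ ($h{\left(a \right)} = 2 - \left(-4\right) 0 \left(-5\right) = 2 - 0 \left(-5\right) = 2 - 0 = 2 + 0 = 2$)
$- 160 h{\left(41 \right)} = \left(-160\right) 2 = -320$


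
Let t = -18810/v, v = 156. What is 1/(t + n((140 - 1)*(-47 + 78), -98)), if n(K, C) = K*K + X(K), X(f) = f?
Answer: 26/482863405 ≈ 5.3845e-8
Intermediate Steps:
n(K, C) = K + K**2 (n(K, C) = K*K + K = K**2 + K = K + K**2)
t = -3135/26 (t = -18810/156 = -198*95/156 = -3135/26 ≈ -120.58)
1/(t + n((140 - 1)*(-47 + 78), -98)) = 1/(-3135/26 + ((140 - 1)*(-47 + 78))*(1 + (140 - 1)*(-47 + 78))) = 1/(-3135/26 + (139*31)*(1 + 139*31)) = 1/(-3135/26 + 4309*(1 + 4309)) = 1/(-3135/26 + 4309*4310) = 1/(-3135/26 + 18571790) = 1/(482863405/26) = 26/482863405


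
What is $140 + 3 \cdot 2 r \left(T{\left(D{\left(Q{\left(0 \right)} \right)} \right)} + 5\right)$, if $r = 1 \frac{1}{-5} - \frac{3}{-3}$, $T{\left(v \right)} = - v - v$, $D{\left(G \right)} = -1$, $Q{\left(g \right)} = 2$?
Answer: $\frac{868}{5} \approx 173.6$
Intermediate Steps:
$T{\left(v \right)} = - 2 v$
$r = \frac{4}{5}$ ($r = 1 \left(- \frac{1}{5}\right) - -1 = - \frac{1}{5} + 1 = \frac{4}{5} \approx 0.8$)
$140 + 3 \cdot 2 r \left(T{\left(D{\left(Q{\left(0 \right)} \right)} \right)} + 5\right) = 140 + 3 \cdot 2 \frac{4 \left(\left(-2\right) \left(-1\right) + 5\right)}{5} = 140 + 6 \frac{4 \left(2 + 5\right)}{5} = 140 + 6 \cdot \frac{4}{5} \cdot 7 = 140 + 6 \cdot \frac{28}{5} = 140 + \frac{168}{5} = \frac{868}{5}$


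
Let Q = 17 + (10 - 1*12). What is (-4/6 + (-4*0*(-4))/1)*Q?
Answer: -10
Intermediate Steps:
Q = 15 (Q = 17 + (10 - 12) = 17 - 2 = 15)
(-4/6 + (-4*0*(-4))/1)*Q = (-4/6 + (-4*0*(-4))/1)*15 = (-4*⅙ + (0*(-4))*1)*15 = (-⅔ + 0*1)*15 = (-⅔ + 0)*15 = -⅔*15 = -10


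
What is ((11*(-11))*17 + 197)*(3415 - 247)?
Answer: -5892480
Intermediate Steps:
((11*(-11))*17 + 197)*(3415 - 247) = (-121*17 + 197)*3168 = (-2057 + 197)*3168 = -1860*3168 = -5892480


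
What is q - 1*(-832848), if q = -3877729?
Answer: -3044881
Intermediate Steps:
q - 1*(-832848) = -3877729 - 1*(-832848) = -3877729 + 832848 = -3044881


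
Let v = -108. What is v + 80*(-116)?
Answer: -9388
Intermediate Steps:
v + 80*(-116) = -108 + 80*(-116) = -108 - 9280 = -9388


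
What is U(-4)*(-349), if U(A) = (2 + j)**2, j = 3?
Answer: -8725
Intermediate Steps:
U(A) = 25 (U(A) = (2 + 3)**2 = 5**2 = 25)
U(-4)*(-349) = 25*(-349) = -8725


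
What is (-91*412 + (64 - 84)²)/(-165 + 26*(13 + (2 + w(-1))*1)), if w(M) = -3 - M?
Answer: -37092/173 ≈ -214.40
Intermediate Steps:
(-91*412 + (64 - 84)²)/(-165 + 26*(13 + (2 + w(-1))*1)) = (-91*412 + (64 - 84)²)/(-165 + 26*(13 + (2 + (-3 - 1*(-1)))*1)) = (-37492 + (-20)²)/(-165 + 26*(13 + (2 + (-3 + 1))*1)) = (-37492 + 400)/(-165 + 26*(13 + (2 - 2)*1)) = -37092/(-165 + 26*(13 + 0*1)) = -37092/(-165 + 26*(13 + 0)) = -37092/(-165 + 26*13) = -37092/(-165 + 338) = -37092/173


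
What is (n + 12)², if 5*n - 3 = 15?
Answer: 6084/25 ≈ 243.36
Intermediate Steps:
n = 18/5 (n = ⅗ + (⅕)*15 = ⅗ + 3 = 18/5 ≈ 3.6000)
(n + 12)² = (18/5 + 12)² = (78/5)² = 6084/25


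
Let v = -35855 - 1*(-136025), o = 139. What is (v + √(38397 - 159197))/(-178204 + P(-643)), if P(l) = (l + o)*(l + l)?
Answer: 10017/46994 + I*√302/23497 ≈ 0.21315 + 0.00073959*I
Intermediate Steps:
P(l) = 2*l*(139 + l) (P(l) = (l + 139)*(l + l) = (139 + l)*(2*l) = 2*l*(139 + l))
v = 100170 (v = -35855 + 136025 = 100170)
(v + √(38397 - 159197))/(-178204 + P(-643)) = (100170 + √(38397 - 159197))/(-178204 + 2*(-643)*(139 - 643)) = (100170 + √(-120800))/(-178204 + 2*(-643)*(-504)) = (100170 + 20*I*√302)/(-178204 + 648144) = (100170 + 20*I*√302)/469940 = (100170 + 20*I*√302)*(1/469940) = 10017/46994 + I*√302/23497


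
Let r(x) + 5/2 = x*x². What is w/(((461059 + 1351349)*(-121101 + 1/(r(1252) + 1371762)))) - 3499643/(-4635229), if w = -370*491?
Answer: 13590060344621871140238691/17999828200286238935587348 ≈ 0.75501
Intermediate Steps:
r(x) = -5/2 + x³ (r(x) = -5/2 + x*x² = -5/2 + x³)
w = -181670
w/(((461059 + 1351349)*(-121101 + 1/(r(1252) + 1371762)))) - 3499643/(-4635229) = -181670*1/((-121101 + 1/((-5/2 + 1252³) + 1371762))*(461059 + 1351349)) - 3499643/(-4635229) = -181670*1/(1812408*(-121101 + 1/((-5/2 + 1962515008) + 1371762))) - 3499643*(-1/4635229) = -181670*1/(1812408*(-121101 + 1/(3925030011/2 + 1371762))) + 3499643/4635229 = -181670*1/(1812408*(-121101 + 1/(3927773535/2))) + 3499643/4635229 = -181670*1/(1812408*(-121101 + 2/3927773535)) + 3499643/4635229 = -181670/(1812408*(-475657302862033/3927773535)) + 3499643/4635229 = -181670/(-287361700321857168488/1309257845) + 3499643/4635229 = -181670*(-1309257845/287361700321857168488) + 3499643/4635229 = 3214228009475/3883266220565637412 + 3499643/4635229 = 13590060344621871140238691/17999828200286238935587348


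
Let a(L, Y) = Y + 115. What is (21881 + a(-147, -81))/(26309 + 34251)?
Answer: 4383/12112 ≈ 0.36187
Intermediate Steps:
a(L, Y) = 115 + Y
(21881 + a(-147, -81))/(26309 + 34251) = (21881 + (115 - 81))/(26309 + 34251) = (21881 + 34)/60560 = 21915*(1/60560) = 4383/12112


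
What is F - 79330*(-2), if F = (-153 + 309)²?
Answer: 182996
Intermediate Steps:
F = 24336 (F = 156² = 24336)
F - 79330*(-2) = 24336 - 79330*(-2) = 24336 + 158660 = 182996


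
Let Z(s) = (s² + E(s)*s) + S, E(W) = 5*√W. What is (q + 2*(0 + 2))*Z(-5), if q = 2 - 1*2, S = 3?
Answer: 112 - 100*I*√5 ≈ 112.0 - 223.61*I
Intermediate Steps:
Z(s) = 3 + s² + 5*s^(3/2) (Z(s) = (s² + (5*√s)*s) + 3 = (s² + 5*s^(3/2)) + 3 = 3 + s² + 5*s^(3/2))
q = 0 (q = 2 - 2 = 0)
(q + 2*(0 + 2))*Z(-5) = (0 + 2*(0 + 2))*(3 + (-5)² + 5*(-5)^(3/2)) = (0 + 2*2)*(3 + 25 + 5*(-5*I*√5)) = (0 + 4)*(3 + 25 - 25*I*√5) = 4*(28 - 25*I*√5) = 112 - 100*I*√5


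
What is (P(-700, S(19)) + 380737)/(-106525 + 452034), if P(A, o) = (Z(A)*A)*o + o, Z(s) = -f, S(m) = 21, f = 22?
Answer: 9646/4733 ≈ 2.0380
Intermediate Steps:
Z(s) = -22 (Z(s) = -1*22 = -22)
P(A, o) = o - 22*A*o (P(A, o) = (-22*A)*o + o = -22*A*o + o = o - 22*A*o)
(P(-700, S(19)) + 380737)/(-106525 + 452034) = (21*(1 - 22*(-700)) + 380737)/(-106525 + 452034) = (21*(1 + 15400) + 380737)/345509 = (21*15401 + 380737)*(1/345509) = (323421 + 380737)*(1/345509) = 704158*(1/345509) = 9646/4733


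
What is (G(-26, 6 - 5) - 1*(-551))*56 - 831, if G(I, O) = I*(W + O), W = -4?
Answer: 34393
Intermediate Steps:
G(I, O) = I*(-4 + O)
(G(-26, 6 - 5) - 1*(-551))*56 - 831 = (-26*(-4 + (6 - 5)) - 1*(-551))*56 - 831 = (-26*(-4 + 1) + 551)*56 - 831 = (-26*(-3) + 551)*56 - 831 = (78 + 551)*56 - 831 = 629*56 - 831 = 35224 - 831 = 34393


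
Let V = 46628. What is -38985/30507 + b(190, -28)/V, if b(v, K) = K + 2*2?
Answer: -151543729/118540033 ≈ -1.2784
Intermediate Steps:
b(v, K) = 4 + K (b(v, K) = K + 4 = 4 + K)
-38985/30507 + b(190, -28)/V = -38985/30507 + (4 - 28)/46628 = -38985*1/30507 - 24*1/46628 = -12995/10169 - 6/11657 = -151543729/118540033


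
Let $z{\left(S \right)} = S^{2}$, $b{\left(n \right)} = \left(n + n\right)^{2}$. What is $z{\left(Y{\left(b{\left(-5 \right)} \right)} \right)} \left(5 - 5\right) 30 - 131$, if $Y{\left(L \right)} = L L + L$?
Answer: $-131$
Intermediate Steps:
$b{\left(n \right)} = 4 n^{2}$ ($b{\left(n \right)} = \left(2 n\right)^{2} = 4 n^{2}$)
$Y{\left(L \right)} = L + L^{2}$ ($Y{\left(L \right)} = L^{2} + L = L + L^{2}$)
$z{\left(Y{\left(b{\left(-5 \right)} \right)} \right)} \left(5 - 5\right) 30 - 131 = \left(4 \left(-5\right)^{2} \left(1 + 4 \left(-5\right)^{2}\right)\right)^{2} \left(5 - 5\right) 30 - 131 = \left(4 \cdot 25 \left(1 + 4 \cdot 25\right)\right)^{2} \left(5 - 5\right) 30 - 131 = \left(100 \left(1 + 100\right)\right)^{2} \cdot 0 \cdot 30 - 131 = \left(100 \cdot 101\right)^{2} \cdot 0 - 131 = 10100^{2} \cdot 0 - 131 = 102010000 \cdot 0 - 131 = 0 - 131 = -131$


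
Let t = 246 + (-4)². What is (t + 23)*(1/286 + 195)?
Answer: 15894735/286 ≈ 55576.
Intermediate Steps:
t = 262 (t = 246 + 16 = 262)
(t + 23)*(1/286 + 195) = (262 + 23)*(1/286 + 195) = 285*(1/286 + 195) = 285*(55771/286) = 15894735/286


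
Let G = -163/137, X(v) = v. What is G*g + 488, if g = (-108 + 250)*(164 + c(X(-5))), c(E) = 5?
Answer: -3844818/137 ≈ -28064.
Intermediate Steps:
G = -163/137 (G = -163*1/137 = -163/137 ≈ -1.1898)
g = 23998 (g = (-108 + 250)*(164 + 5) = 142*169 = 23998)
G*g + 488 = -163/137*23998 + 488 = -3911674/137 + 488 = -3844818/137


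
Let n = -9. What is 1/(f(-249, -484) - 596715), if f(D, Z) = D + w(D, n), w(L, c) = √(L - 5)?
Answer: -298482/178183008775 - I*√254/356366017550 ≈ -1.6751e-6 - 4.4722e-11*I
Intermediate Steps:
w(L, c) = √(-5 + L)
f(D, Z) = D + √(-5 + D)
1/(f(-249, -484) - 596715) = 1/((-249 + √(-5 - 249)) - 596715) = 1/((-249 + √(-254)) - 596715) = 1/((-249 + I*√254) - 596715) = 1/(-596964 + I*√254)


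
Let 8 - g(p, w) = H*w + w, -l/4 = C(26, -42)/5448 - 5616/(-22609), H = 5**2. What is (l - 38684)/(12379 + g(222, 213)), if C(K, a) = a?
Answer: -66180209759/11716910769 ≈ -5.6483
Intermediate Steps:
H = 25
l = -4941065/5132243 (l = -4*(-42/5448 - 5616/(-22609)) = -4*(-42*1/5448 - 5616*(-1/22609)) = -4*(-7/908 + 5616/22609) = -4*4941065/20528972 = -4941065/5132243 ≈ -0.96275)
g(p, w) = 8 - 26*w (g(p, w) = 8 - (25*w + w) = 8 - 26*w)
(l - 38684)/(12379 + g(222, 213)) = (-4941065/5132243 - 38684)/(12379 + (8 - 26*213)) = -198540629277/(5132243*(12379 + (8 - 5538))) = -198540629277/(5132243*(12379 - 5530)) = -198540629277/5132243/6849 = -198540629277/5132243*1/6849 = -66180209759/11716910769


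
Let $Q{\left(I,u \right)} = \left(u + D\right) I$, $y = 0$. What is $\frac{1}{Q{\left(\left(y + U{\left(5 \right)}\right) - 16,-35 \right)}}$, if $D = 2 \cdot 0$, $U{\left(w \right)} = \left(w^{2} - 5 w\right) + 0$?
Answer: $\frac{1}{560} \approx 0.0017857$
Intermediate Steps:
$U{\left(w \right)} = w^{2} - 5 w$
$D = 0$
$Q{\left(I,u \right)} = I u$ ($Q{\left(I,u \right)} = \left(u + 0\right) I = u I = I u$)
$\frac{1}{Q{\left(\left(y + U{\left(5 \right)}\right) - 16,-35 \right)}} = \frac{1}{\left(\left(0 + 5 \left(-5 + 5\right)\right) - 16\right) \left(-35\right)} = \frac{1}{\left(\left(0 + 5 \cdot 0\right) - 16\right) \left(-35\right)} = \frac{1}{\left(\left(0 + 0\right) - 16\right) \left(-35\right)} = \frac{1}{\left(0 - 16\right) \left(-35\right)} = \frac{1}{\left(-16\right) \left(-35\right)} = \frac{1}{560}$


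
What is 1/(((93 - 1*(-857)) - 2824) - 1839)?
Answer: -1/3713 ≈ -0.00026932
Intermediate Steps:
1/(((93 - 1*(-857)) - 2824) - 1839) = 1/(((93 + 857) - 2824) - 1839) = 1/((950 - 2824) - 1839) = 1/(-1874 - 1839) = 1/(-3713) = -1/3713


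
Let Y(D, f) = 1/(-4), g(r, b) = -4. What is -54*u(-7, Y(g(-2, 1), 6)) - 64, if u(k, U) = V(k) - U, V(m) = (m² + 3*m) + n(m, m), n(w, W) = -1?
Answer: -3071/2 ≈ -1535.5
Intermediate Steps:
Y(D, f) = -¼
V(m) = -1 + m² + 3*m (V(m) = (m² + 3*m) - 1 = -1 + m² + 3*m)
u(k, U) = -1 + k² - U + 3*k (u(k, U) = (-1 + k² + 3*k) - U = -1 + k² - U + 3*k)
-54*u(-7, Y(g(-2, 1), 6)) - 64 = -54*(-1 + (-7)² - 1*(-¼) + 3*(-7)) - 64 = -54*(-1 + 49 + ¼ - 21) - 64 = -54*109/4 - 64 = -2943/2 - 64 = -3071/2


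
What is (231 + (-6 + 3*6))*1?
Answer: 243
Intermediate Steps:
(231 + (-6 + 3*6))*1 = (231 + (-6 + 18))*1 = (231 + 12)*1 = 243*1 = 243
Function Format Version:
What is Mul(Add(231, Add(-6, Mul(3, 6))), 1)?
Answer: 243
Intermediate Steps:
Mul(Add(231, Add(-6, Mul(3, 6))), 1) = Mul(Add(231, Add(-6, 18)), 1) = Mul(Add(231, 12), 1) = Mul(243, 1) = 243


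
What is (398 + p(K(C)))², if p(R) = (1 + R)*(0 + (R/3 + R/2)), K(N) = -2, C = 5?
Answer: 1437601/9 ≈ 1.5973e+5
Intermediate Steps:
p(R) = 5*R*(1 + R)/6 (p(R) = (1 + R)*(0 + (R*(⅓) + R*(½))) = (1 + R)*(0 + (R/3 + R/2)) = (1 + R)*(0 + 5*R/6) = (1 + R)*(5*R/6) = 5*R*(1 + R)/6)
(398 + p(K(C)))² = (398 + (⅚)*(-2)*(1 - 2))² = (398 + (⅚)*(-2)*(-1))² = (398 + 5/3)² = (1199/3)² = 1437601/9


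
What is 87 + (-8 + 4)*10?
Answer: 47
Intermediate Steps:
87 + (-8 + 4)*10 = 87 - 4*10 = 87 - 40 = 47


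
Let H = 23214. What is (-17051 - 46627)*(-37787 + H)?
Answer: 927979494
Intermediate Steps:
(-17051 - 46627)*(-37787 + H) = (-17051 - 46627)*(-37787 + 23214) = -63678*(-14573) = 927979494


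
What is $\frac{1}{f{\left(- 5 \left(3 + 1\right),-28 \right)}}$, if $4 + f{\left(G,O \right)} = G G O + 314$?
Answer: $- \frac{1}{10890} \approx -9.1827 \cdot 10^{-5}$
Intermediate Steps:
$f{\left(G,O \right)} = 310 + O G^{2}$ ($f{\left(G,O \right)} = -4 + \left(G G O + 314\right) = -4 + \left(G^{2} O + 314\right) = -4 + \left(O G^{2} + 314\right) = -4 + \left(314 + O G^{2}\right) = 310 + O G^{2}$)
$\frac{1}{f{\left(- 5 \left(3 + 1\right),-28 \right)}} = \frac{1}{310 - 28 \left(- 5 \left(3 + 1\right)\right)^{2}} = \frac{1}{310 - 28 \left(\left(-5\right) 4\right)^{2}} = \frac{1}{310 - 28 \left(-20\right)^{2}} = \frac{1}{310 - 11200} = \frac{1}{-10890} = - \frac{1}{10890}$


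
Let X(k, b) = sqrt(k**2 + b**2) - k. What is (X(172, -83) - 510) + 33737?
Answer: 33055 + sqrt(36473) ≈ 33246.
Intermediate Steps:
X(k, b) = sqrt(b**2 + k**2) - k
(X(172, -83) - 510) + 33737 = ((sqrt((-83)**2 + 172**2) - 1*172) - 510) + 33737 = ((sqrt(6889 + 29584) - 172) - 510) + 33737 = ((sqrt(36473) - 172) - 510) + 33737 = ((-172 + sqrt(36473)) - 510) + 33737 = (-682 + sqrt(36473)) + 33737 = 33055 + sqrt(36473)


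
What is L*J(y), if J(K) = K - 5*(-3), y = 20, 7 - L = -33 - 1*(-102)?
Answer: -2170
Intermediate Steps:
L = -62 (L = 7 - (-33 - 1*(-102)) = 7 - (-33 + 102) = 7 - 1*69 = 7 - 69 = -62)
J(K) = 15 + K (J(K) = K + 15 = 15 + K)
L*J(y) = -62*(15 + 20) = -62*35 = -2170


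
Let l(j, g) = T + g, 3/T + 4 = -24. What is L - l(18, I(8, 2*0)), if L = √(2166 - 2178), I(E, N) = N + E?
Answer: -221/28 + 2*I*√3 ≈ -7.8929 + 3.4641*I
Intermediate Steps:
T = -3/28 (T = 3/(-4 - 24) = 3/(-28) = 3*(-1/28) = -3/28 ≈ -0.10714)
I(E, N) = E + N
L = 2*I*√3 (L = √(-12) = 2*I*√3 ≈ 3.4641*I)
l(j, g) = -3/28 + g
L - l(18, I(8, 2*0)) = 2*I*√3 - (-3/28 + (8 + 2*0)) = 2*I*√3 - (-3/28 + (8 + 0)) = 2*I*√3 - (-3/28 + 8) = 2*I*√3 - 1*221/28 = 2*I*√3 - 221/28 = -221/28 + 2*I*√3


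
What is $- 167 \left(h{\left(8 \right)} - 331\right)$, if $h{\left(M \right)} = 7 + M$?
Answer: $52772$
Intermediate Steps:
$- 167 \left(h{\left(8 \right)} - 331\right) = - 167 \left(\left(7 + 8\right) - 331\right) = - 167 \left(15 - 331\right) = \left(-167\right) \left(-316\right) = 52772$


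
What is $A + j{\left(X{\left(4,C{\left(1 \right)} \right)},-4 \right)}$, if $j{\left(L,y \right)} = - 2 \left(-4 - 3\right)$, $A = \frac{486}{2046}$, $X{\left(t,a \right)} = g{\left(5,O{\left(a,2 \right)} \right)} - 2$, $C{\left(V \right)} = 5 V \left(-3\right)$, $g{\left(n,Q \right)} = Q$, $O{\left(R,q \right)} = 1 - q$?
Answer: $\frac{4855}{341} \approx 14.238$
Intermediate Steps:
$C{\left(V \right)} = - 15 V$
$X{\left(t,a \right)} = -3$ ($X{\left(t,a \right)} = \left(1 - 2\right) - 2 = -1 - 2 = -3$)
$A = \frac{81}{341}$ ($A = 486 \cdot \frac{1}{2046} = \frac{81}{341} \approx 0.23754$)
$j{\left(L,y \right)} = 14$ ($j{\left(L,y \right)} = \left(-2\right) \left(-7\right) = 14$)
$A + j{\left(X{\left(4,C{\left(1 \right)} \right)},-4 \right)} = \frac{81}{341} + 14 = \frac{4855}{341}$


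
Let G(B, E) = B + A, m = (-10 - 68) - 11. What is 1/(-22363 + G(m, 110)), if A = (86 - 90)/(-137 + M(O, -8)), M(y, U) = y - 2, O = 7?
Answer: -33/740915 ≈ -4.4540e-5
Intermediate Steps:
M(y, U) = -2 + y
A = 1/33 (A = (86 - 90)/(-137 + (-2 + 7)) = -4/(-137 + 5) = -4/(-132) = -4*(-1/132) = 1/33 ≈ 0.030303)
m = -89 (m = -78 - 11 = -89)
G(B, E) = 1/33 + B (G(B, E) = B + 1/33 = 1/33 + B)
1/(-22363 + G(m, 110)) = 1/(-22363 + (1/33 - 89)) = 1/(-22363 - 2936/33) = 1/(-740915/33) = -33/740915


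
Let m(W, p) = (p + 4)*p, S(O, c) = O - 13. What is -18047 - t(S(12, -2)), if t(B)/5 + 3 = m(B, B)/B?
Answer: -18047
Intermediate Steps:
S(O, c) = -13 + O
m(W, p) = p*(4 + p) (m(W, p) = (4 + p)*p = p*(4 + p))
t(B) = 5 + 5*B (t(B) = -15 + 5*((B*(4 + B))/B) = -15 + 5*(4 + B) = -15 + (20 + 5*B) = 5 + 5*B)
-18047 - t(S(12, -2)) = -18047 - (5 + 5*(-13 + 12)) = -18047 - (5 + 5*(-1)) = -18047 - (5 - 5) = -18047 - 1*0 = -18047 + 0 = -18047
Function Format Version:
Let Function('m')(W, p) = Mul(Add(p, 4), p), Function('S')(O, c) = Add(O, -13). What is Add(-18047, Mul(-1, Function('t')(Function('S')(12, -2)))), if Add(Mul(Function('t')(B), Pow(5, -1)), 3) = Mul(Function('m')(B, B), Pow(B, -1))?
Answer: -18047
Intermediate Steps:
Function('S')(O, c) = Add(-13, O)
Function('m')(W, p) = Mul(p, Add(4, p)) (Function('m')(W, p) = Mul(Add(4, p), p) = Mul(p, Add(4, p)))
Function('t')(B) = Add(5, Mul(5, B)) (Function('t')(B) = Add(-15, Mul(5, Mul(Mul(B, Add(4, B)), Pow(B, -1)))) = Add(-15, Mul(5, Add(4, B))) = Add(-15, Add(20, Mul(5, B))) = Add(5, Mul(5, B)))
Add(-18047, Mul(-1, Function('t')(Function('S')(12, -2)))) = Add(-18047, Mul(-1, Add(5, Mul(5, Add(-13, 12))))) = Add(-18047, Mul(-1, Add(5, Mul(5, -1)))) = Add(-18047, Mul(-1, Add(5, -5))) = Add(-18047, Mul(-1, 0)) = Add(-18047, 0) = -18047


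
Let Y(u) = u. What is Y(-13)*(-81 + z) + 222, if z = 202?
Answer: -1351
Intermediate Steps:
Y(-13)*(-81 + z) + 222 = -13*(-81 + 202) + 222 = -13*121 + 222 = -1573 + 222 = -1351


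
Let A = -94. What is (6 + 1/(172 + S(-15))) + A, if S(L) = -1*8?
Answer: -14431/164 ≈ -87.994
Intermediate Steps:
S(L) = -8
(6 + 1/(172 + S(-15))) + A = (6 + 1/(172 - 8)) - 94 = (6 + 1/164) - 94 = 985/164 - 94 = -14431/164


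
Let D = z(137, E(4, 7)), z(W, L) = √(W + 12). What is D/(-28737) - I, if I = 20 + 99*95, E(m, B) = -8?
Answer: -9425 - √149/28737 ≈ -9425.0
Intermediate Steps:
z(W, L) = √(12 + W)
D = √149 (D = √(12 + 137) = √149 ≈ 12.207)
I = 9425 (I = 20 + 9405 = 9425)
D/(-28737) - I = √149/(-28737) - 1*9425 = √149*(-1/28737) - 9425 = -√149/28737 - 9425 = -9425 - √149/28737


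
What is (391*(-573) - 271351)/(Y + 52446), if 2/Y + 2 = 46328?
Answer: -11474811222/1214806699 ≈ -9.4458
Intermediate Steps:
Y = 1/23163 (Y = 2/(-2 + 46328) = 2/46326 = 2*(1/46326) = 1/23163 ≈ 4.3172e-5)
(391*(-573) - 271351)/(Y + 52446) = (391*(-573) - 271351)/(1/23163 + 52446) = (-224043 - 271351)/(1214806699/23163) = -495394*23163/1214806699 = -11474811222/1214806699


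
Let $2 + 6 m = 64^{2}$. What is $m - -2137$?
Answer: $\frac{8458}{3} \approx 2819.3$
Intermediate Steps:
$m = \frac{2047}{3}$ ($m = - \frac{1}{3} + \frac{64^{2}}{6} = - \frac{1}{3} + \frac{1}{6} \cdot 4096 = - \frac{1}{3} + \frac{2048}{3} = \frac{2047}{3} \approx 682.33$)
$m - -2137 = \frac{2047}{3} - -2137 = \frac{2047}{3} + 2137 = \frac{8458}{3}$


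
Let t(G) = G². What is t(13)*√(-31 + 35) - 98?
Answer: 240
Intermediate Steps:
t(13)*√(-31 + 35) - 98 = 13²*√(-31 + 35) - 98 = 169*√4 - 98 = 169*2 - 98 = 338 - 98 = 240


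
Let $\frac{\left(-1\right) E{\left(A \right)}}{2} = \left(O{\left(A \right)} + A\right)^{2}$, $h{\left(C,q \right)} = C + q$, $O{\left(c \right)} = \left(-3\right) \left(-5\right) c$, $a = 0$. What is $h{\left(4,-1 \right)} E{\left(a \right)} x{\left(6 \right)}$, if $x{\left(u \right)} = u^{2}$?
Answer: $0$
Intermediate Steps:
$O{\left(c \right)} = 15 c$
$E{\left(A \right)} = - 512 A^{2}$ ($E{\left(A \right)} = - 2 \left(15 A + A\right)^{2} = - 2 \left(16 A\right)^{2} = - 2 \cdot 256 A^{2} = - 512 A^{2}$)
$h{\left(4,-1 \right)} E{\left(a \right)} x{\left(6 \right)} = \left(4 - 1\right) \left(- 512 \cdot 0^{2}\right) 6^{2} = 3 \left(\left(-512\right) 0\right) 36 = 3 \cdot 0 \cdot 36 = 0 \cdot 36 = 0$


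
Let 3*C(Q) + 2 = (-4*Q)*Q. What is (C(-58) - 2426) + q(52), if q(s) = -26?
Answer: -6938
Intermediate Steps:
C(Q) = -2/3 - 4*Q**2/3 (C(Q) = -2/3 + ((-4*Q)*Q)/3 = -2/3 + (-4*Q**2)/3 = -2/3 - 4*Q**2/3)
(C(-58) - 2426) + q(52) = ((-2/3 - 4/3*(-58)**2) - 2426) - 26 = ((-2/3 - 4/3*3364) - 2426) - 26 = ((-2/3 - 13456/3) - 2426) - 26 = (-4486 - 2426) - 26 = -6912 - 26 = -6938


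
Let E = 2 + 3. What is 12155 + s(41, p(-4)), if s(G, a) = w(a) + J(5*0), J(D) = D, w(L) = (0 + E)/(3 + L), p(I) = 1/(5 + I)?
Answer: 48625/4 ≈ 12156.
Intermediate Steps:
E = 5
w(L) = 5/(3 + L) (w(L) = (0 + 5)/(3 + L) = 5/(3 + L))
s(G, a) = 5/(3 + a) (s(G, a) = 5/(3 + a) + 5*0 = 5/(3 + a) + 0 = 5/(3 + a))
12155 + s(41, p(-4)) = 12155 + 5/(3 + 1/(5 - 4)) = 12155 + 5/(3 + 1/1) = 12155 + 5/(3 + 1) = 12155 + 5/4 = 48625/4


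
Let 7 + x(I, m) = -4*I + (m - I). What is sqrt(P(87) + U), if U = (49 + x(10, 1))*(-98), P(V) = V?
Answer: sqrt(773) ≈ 27.803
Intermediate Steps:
x(I, m) = -7 + m - 5*I (x(I, m) = -7 + (-4*I + (m - I)) = -7 + (m - 5*I) = -7 + m - 5*I)
U = 686 (U = (49 + (-7 + 1 - 5*10))*(-98) = (49 + (-7 + 1 - 50))*(-98) = (49 - 56)*(-98) = -7*(-98) = 686)
sqrt(P(87) + U) = sqrt(87 + 686) = sqrt(773)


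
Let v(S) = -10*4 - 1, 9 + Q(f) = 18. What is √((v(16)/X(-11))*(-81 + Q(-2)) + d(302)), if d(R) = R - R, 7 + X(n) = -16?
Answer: 6*I*√1886/23 ≈ 11.329*I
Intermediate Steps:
Q(f) = 9 (Q(f) = -9 + 18 = 9)
v(S) = -41 (v(S) = -2*20 - 1 = -40 - 1 = -41)
X(n) = -23 (X(n) = -7 - 16 = -23)
d(R) = 0
√((v(16)/X(-11))*(-81 + Q(-2)) + d(302)) = √((-41/(-23))*(-81 + 9) + 0) = √(-41*(-1/23)*(-72) + 0) = √((41/23)*(-72) + 0) = √(-2952/23 + 0) = √(-2952/23) = 6*I*√1886/23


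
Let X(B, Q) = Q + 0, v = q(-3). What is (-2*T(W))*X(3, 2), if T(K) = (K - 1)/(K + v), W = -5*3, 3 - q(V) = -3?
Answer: -64/9 ≈ -7.1111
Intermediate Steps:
q(V) = 6 (q(V) = 3 - 1*(-3) = 3 + 3 = 6)
v = 6
W = -15
X(B, Q) = Q
T(K) = (-1 + K)/(6 + K) (T(K) = (K - 1)/(K + 6) = (-1 + K)/(6 + K))
(-2*T(W))*X(3, 2) = -2*(-1 - 15)/(6 - 15)*2 = -2*(-16)/(-9)*2 = -(-2)*(-16)/9*2 = -2*16/9*2 = -32/9*2 = -64/9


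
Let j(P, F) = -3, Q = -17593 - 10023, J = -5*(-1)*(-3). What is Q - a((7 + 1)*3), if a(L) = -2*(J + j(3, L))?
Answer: -27652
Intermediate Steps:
J = -15 (J = 5*(-3) = -15)
Q = -27616
a(L) = 36 (a(L) = -2*(-15 - 3) = -2*(-18) = 36)
Q - a((7 + 1)*3) = -27616 - 1*36 = -27616 - 36 = -27652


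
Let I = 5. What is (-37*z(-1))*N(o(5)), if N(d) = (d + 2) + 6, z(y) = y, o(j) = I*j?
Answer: 1221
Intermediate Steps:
o(j) = 5*j
N(d) = 8 + d (N(d) = (2 + d) + 6 = 8 + d)
(-37*z(-1))*N(o(5)) = (-37*(-1))*(8 + 5*5) = 37*(8 + 25) = 37*33 = 1221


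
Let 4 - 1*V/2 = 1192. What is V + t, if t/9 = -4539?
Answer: -43227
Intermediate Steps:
t = -40851 (t = 9*(-4539) = -40851)
V = -2376 (V = 8 - 2*1192 = 8 - 2384 = -2376)
V + t = -2376 - 40851 = -43227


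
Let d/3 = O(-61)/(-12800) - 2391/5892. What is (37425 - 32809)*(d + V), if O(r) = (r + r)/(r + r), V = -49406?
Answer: -179166855809921/785600 ≈ -2.2806e+8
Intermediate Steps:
O(r) = 1 (O(r) = (2*r)/((2*r)) = (2*r)*(1/(2*r)) = 1)
d = -7652673/6284800 (d = 3*(1/(-12800) - 2391/5892) = 3*(1*(-1/12800) - 2391*1/5892) = 3*(-1/12800 - 797/1964) = 3*(-2550891/6284800) = -7652673/6284800 ≈ -1.2176)
(37425 - 32809)*(d + V) = (37425 - 32809)*(-7652673/6284800 - 49406) = 4616*(-310514481473/6284800) = -179166855809921/785600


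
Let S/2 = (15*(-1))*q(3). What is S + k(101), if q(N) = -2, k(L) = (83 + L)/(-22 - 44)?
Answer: 1888/33 ≈ 57.212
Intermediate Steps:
k(L) = -83/66 - L/66 (k(L) = (83 + L)/(-66) = (83 + L)*(-1/66) = -83/66 - L/66)
S = 60 (S = 2*((15*(-1))*(-2)) = 2*(-15*(-2)) = 2*30 = 60)
S + k(101) = 60 + (-83/66 - 1/66*101) = 60 + (-83/66 - 101/66) = 60 - 92/33 = 1888/33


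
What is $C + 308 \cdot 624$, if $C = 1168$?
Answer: $193360$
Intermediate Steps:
$C + 308 \cdot 624 = 1168 + 308 \cdot 624 = 1168 + 192192 = 193360$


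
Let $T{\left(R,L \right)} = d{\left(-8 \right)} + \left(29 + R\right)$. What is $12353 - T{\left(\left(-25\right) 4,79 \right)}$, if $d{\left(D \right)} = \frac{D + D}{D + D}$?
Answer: $12423$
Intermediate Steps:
$d{\left(D \right)} = 1$ ($d{\left(D \right)} = \frac{2 D}{2 D} = 2 D \frac{1}{2 D} = 1$)
$T{\left(R,L \right)} = 30 + R$ ($T{\left(R,L \right)} = 1 + \left(29 + R\right) = 30 + R$)
$12353 - T{\left(\left(-25\right) 4,79 \right)} = 12353 - \left(30 - 100\right) = 12353 - -70 = 12353 + 70 = 12423$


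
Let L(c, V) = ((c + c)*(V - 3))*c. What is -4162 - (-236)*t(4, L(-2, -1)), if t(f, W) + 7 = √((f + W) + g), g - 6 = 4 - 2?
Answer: -5814 + 472*I*√5 ≈ -5814.0 + 1055.4*I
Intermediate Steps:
L(c, V) = 2*c²*(-3 + V) (L(c, V) = ((2*c)*(-3 + V))*c = (2*c*(-3 + V))*c = 2*c²*(-3 + V))
g = 8 (g = 6 + (4 - 2) = 6 + 2 = 8)
t(f, W) = -7 + √(8 + W + f) (t(f, W) = -7 + √((f + W) + 8) = -7 + √((W + f) + 8) = -7 + √(8 + W + f))
-4162 - (-236)*t(4, L(-2, -1)) = -4162 - (-236)*(-7 + √(8 + 2*(-2)²*(-3 - 1) + 4)) = -4162 - (-236)*(-7 + √(8 + 2*4*(-4) + 4)) = -4162 - (-236)*(-7 + √(8 - 32 + 4)) = -4162 - (-236)*(-7 + √(-20)) = -4162 - (-236)*(-7 + 2*I*√5) = -4162 - (1652 - 472*I*√5) = -4162 + (-1652 + 472*I*√5) = -5814 + 472*I*√5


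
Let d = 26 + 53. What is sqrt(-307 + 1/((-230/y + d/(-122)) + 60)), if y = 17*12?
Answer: I*sqrt(4559712910)/3854 ≈ 17.521*I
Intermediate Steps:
d = 79
y = 204
sqrt(-307 + 1/((-230/y + d/(-122)) + 60)) = sqrt(-307 + 1/((-230/204 + 79/(-122)) + 60)) = sqrt(-307 + 1/((-230*1/204 + 79*(-1/122)) + 60)) = sqrt(-307 + 1/((-115/102 - 79/122) + 60)) = sqrt(-307 + 1/(-5522/3111 + 60)) = sqrt(-307 + 1/(181138/3111)) = sqrt(-307 + 3111/181138) = sqrt(-55606255/181138) = I*sqrt(4559712910)/3854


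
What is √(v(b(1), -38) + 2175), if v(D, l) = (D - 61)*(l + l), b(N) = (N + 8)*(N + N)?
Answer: √5443 ≈ 73.777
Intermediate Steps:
b(N) = 2*N*(8 + N) (b(N) = (8 + N)*(2*N) = 2*N*(8 + N))
v(D, l) = 2*l*(-61 + D) (v(D, l) = (-61 + D)*(2*l) = 2*l*(-61 + D))
√(v(b(1), -38) + 2175) = √(2*(-38)*(-61 + 2*1*(8 + 1)) + 2175) = √(2*(-38)*(-61 + 2*1*9) + 2175) = √(2*(-38)*(-61 + 18) + 2175) = √(2*(-38)*(-43) + 2175) = √(3268 + 2175) = √5443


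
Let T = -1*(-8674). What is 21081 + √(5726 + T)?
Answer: 21201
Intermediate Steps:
T = 8674
21081 + √(5726 + T) = 21081 + √(5726 + 8674) = 21081 + √14400 = 21081 + 120 = 21201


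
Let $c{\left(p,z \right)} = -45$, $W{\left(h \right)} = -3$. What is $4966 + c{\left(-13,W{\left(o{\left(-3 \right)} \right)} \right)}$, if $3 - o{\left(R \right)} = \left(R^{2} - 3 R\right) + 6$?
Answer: $4921$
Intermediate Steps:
$o{\left(R \right)} = -3 - R^{2} + 3 R$ ($o{\left(R \right)} = 3 - \left(\left(R^{2} - 3 R\right) + 6\right) = 3 - \left(6 + R^{2} - 3 R\right) = -3 - R^{2} + 3 R$)
$4966 + c{\left(-13,W{\left(o{\left(-3 \right)} \right)} \right)} = 4966 - 45 = 4921$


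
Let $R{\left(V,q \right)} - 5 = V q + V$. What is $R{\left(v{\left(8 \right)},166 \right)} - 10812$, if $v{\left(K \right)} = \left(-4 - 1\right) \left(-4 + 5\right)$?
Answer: $-11642$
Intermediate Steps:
$v{\left(K \right)} = -5$ ($v{\left(K \right)} = \left(-5\right) 1 = -5$)
$R{\left(V,q \right)} = 5 + V + V q$ ($R{\left(V,q \right)} = 5 + \left(V q + V\right) = 5 + \left(V + V q\right) = 5 + V + V q$)
$R{\left(v{\left(8 \right)},166 \right)} - 10812 = \left(5 - 5 - 830\right) - 10812 = -830 - 10812 = -11642$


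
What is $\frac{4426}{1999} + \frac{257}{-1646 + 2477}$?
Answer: $\frac{4191749}{1661169} \approx 2.5234$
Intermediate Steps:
$\frac{4426}{1999} + \frac{257}{-1646 + 2477} = 4426 \cdot \frac{1}{1999} + \frac{257}{831} = \frac{4426}{1999} + 257 \cdot \frac{1}{831} = \frac{4426}{1999} + \frac{257}{831} = \frac{4191749}{1661169}$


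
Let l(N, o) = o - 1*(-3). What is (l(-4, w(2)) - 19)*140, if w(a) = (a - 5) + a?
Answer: -2380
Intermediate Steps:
w(a) = -5 + 2*a (w(a) = (-5 + a) + a = -5 + 2*a)
l(N, o) = 3 + o (l(N, o) = o + 3 = 3 + o)
(l(-4, w(2)) - 19)*140 = ((3 + (-5 + 2*2)) - 19)*140 = ((3 + (-5 + 4)) - 19)*140 = ((3 - 1) - 19)*140 = (2 - 19)*140 = -17*140 = -2380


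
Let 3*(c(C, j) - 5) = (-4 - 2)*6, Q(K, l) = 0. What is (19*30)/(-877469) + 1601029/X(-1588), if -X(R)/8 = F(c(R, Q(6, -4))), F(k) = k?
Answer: 1404853283681/49138264 ≈ 28590.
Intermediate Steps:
c(C, j) = -7 (c(C, j) = 5 + ((-4 - 2)*6)/3 = 5 + (-6*6)/3 = 5 + (1/3)*(-36) = 5 - 12 = -7)
X(R) = 56 (X(R) = -8*(-7) = 56)
(19*30)/(-877469) + 1601029/X(-1588) = (19*30)/(-877469) + 1601029/56 = 570*(-1/877469) + 1601029*(1/56) = -570/877469 + 1601029/56 = 1404853283681/49138264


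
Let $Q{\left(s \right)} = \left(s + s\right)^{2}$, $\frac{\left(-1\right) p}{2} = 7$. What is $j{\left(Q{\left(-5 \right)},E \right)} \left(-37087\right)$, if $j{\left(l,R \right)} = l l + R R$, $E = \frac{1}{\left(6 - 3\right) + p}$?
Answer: $- \frac{44875307087}{121} \approx -3.7087 \cdot 10^{8}$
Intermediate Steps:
$p = -14$ ($p = \left(-2\right) 7 = -14$)
$E = - \frac{1}{11}$ ($E = \frac{1}{\left(6 - 3\right) - 14} = \frac{1}{3 - 14} = \frac{1}{-11} = - \frac{1}{11} \approx -0.090909$)
$Q{\left(s \right)} = 4 s^{2}$ ($Q{\left(s \right)} = \left(2 s\right)^{2} = 4 s^{2}$)
$j{\left(l,R \right)} = R^{2} + l^{2}$ ($j{\left(l,R \right)} = l^{2} + R^{2} = R^{2} + l^{2}$)
$j{\left(Q{\left(-5 \right)},E \right)} \left(-37087\right) = \left(\left(- \frac{1}{11}\right)^{2} + \left(4 \left(-5\right)^{2}\right)^{2}\right) \left(-37087\right) = \left(\frac{1}{121} + \left(4 \cdot 25\right)^{2}\right) \left(-37087\right) = \left(\frac{1}{121} + 100^{2}\right) \left(-37087\right) = \left(\frac{1}{121} + 10000\right) \left(-37087\right) = \frac{1210001}{121} \left(-37087\right) = - \frac{44875307087}{121}$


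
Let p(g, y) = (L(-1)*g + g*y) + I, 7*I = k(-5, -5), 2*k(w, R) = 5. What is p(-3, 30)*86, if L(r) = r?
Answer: -52159/7 ≈ -7451.3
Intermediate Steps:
k(w, R) = 5/2 (k(w, R) = (1/2)*5 = 5/2)
I = 5/14 (I = (1/7)*(5/2) = 5/14 ≈ 0.35714)
p(g, y) = 5/14 - g + g*y (p(g, y) = (-g + g*y) + 5/14 = 5/14 - g + g*y)
p(-3, 30)*86 = (5/14 - 1*(-3) - 3*30)*86 = (5/14 + 3 - 90)*86 = -1213/14*86 = -52159/7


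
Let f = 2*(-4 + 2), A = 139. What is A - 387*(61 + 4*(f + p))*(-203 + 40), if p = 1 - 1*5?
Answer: 1829488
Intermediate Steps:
p = -4 (p = 1 - 5 = -4)
f = -4 (f = 2*(-2) = -4)
A - 387*(61 + 4*(f + p))*(-203 + 40) = 139 - 387*(61 + 4*(-4 - 4))*(-203 + 40) = 139 - 387*(61 + 4*(-8))*(-163) = 139 - 387*(61 - 32)*(-163) = 139 - 11223*(-163) = 139 - 387*(-4727) = 139 + 1829349 = 1829488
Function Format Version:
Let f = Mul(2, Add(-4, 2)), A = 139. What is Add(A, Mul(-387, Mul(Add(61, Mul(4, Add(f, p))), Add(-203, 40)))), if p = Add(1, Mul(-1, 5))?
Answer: 1829488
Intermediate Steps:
p = -4 (p = Add(1, -5) = -4)
f = -4 (f = Mul(2, -2) = -4)
Add(A, Mul(-387, Mul(Add(61, Mul(4, Add(f, p))), Add(-203, 40)))) = Add(139, Mul(-387, Mul(Add(61, Mul(4, Add(-4, -4))), Add(-203, 40)))) = Add(139, Mul(-387, Mul(Add(61, Mul(4, -8)), -163))) = Add(139, Mul(-387, Mul(Add(61, -32), -163))) = Add(139, Mul(-387, Mul(29, -163))) = Add(139, Mul(-387, -4727)) = Add(139, 1829349) = 1829488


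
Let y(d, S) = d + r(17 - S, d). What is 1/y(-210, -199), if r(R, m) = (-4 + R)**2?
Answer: 1/44734 ≈ 2.2354e-5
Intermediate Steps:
y(d, S) = d + (13 - S)**2 (y(d, S) = d + (-4 + (17 - S))**2 = d + (13 - S)**2)
1/y(-210, -199) = 1/(-210 + (-13 - 199)**2) = 1/(-210 + (-212)**2) = 1/(-210 + 44944) = 1/44734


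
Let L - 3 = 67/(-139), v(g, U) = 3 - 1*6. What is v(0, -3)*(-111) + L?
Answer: 46637/139 ≈ 335.52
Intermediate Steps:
v(g, U) = -3 (v(g, U) = 3 - 6 = -3)
L = 350/139 (L = 3 + 67/(-139) = 3 + 67*(-1/139) = 3 - 67/139 = 350/139 ≈ 2.5180)
v(0, -3)*(-111) + L = -3*(-111) + 350/139 = 333 + 350/139 = 46637/139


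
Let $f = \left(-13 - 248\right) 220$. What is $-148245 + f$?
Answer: $-205665$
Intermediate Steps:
$f = -57420$ ($f = \left(-261\right) 220 = -57420$)
$-148245 + f = -148245 - 57420 = -205665$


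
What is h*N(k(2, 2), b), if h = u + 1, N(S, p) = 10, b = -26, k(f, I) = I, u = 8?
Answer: 90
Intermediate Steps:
h = 9 (h = 8 + 1 = 9)
h*N(k(2, 2), b) = 9*10 = 90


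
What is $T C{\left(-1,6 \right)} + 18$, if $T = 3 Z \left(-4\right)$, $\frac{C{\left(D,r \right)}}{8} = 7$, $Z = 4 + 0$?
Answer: $-2670$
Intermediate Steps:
$Z = 4$
$C{\left(D,r \right)} = 56$ ($C{\left(D,r \right)} = 8 \cdot 7 = 56$)
$T = -48$ ($T = 3 \cdot 4 \left(-4\right) = 12 \left(-4\right) = -48$)
$T C{\left(-1,6 \right)} + 18 = \left(-48\right) 56 + 18 = -2688 + 18 = -2670$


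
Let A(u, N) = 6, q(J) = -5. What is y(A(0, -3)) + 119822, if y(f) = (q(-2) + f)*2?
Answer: 119824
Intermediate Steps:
y(f) = -10 + 2*f (y(f) = (-5 + f)*2 = -10 + 2*f)
y(A(0, -3)) + 119822 = (-10 + 2*6) + 119822 = (-10 + 12) + 119822 = 2 + 119822 = 119824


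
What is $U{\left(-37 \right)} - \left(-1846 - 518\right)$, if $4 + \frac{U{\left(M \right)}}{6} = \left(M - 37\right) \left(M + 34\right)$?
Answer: $3672$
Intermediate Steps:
$U{\left(M \right)} = -24 + 6 \left(-37 + M\right) \left(34 + M\right)$ ($U{\left(M \right)} = -24 + 6 \left(M - 37\right) \left(M + 34\right) = -24 + 6 \left(M - 37\right) \left(34 + M\right) = -24 + 6 \left(-37 + M\right) \left(34 + M\right)$)
$U{\left(-37 \right)} - \left(-1846 - 518\right) = \left(-7572 - -666 + 6 \left(-37\right)^{2}\right) - \left(-1846 - 518\right) = \left(-7572 + 666 + 6 \cdot 1369\right) - \left(-1846 - 518\right) = \left(-7572 + 666 + 8214\right) - -2364 = 1308 + 2364 = 3672$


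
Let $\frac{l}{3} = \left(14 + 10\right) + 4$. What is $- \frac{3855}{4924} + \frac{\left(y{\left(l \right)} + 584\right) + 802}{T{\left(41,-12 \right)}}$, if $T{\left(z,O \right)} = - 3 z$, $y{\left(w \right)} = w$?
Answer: $- \frac{2570815}{201884} \approx -12.734$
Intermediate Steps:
$l = 84$ ($l = 3 \left(\left(14 + 10\right) + 4\right) = 3 \left(24 + 4\right) = 3 \cdot 28 = 84$)
$- \frac{3855}{4924} + \frac{\left(y{\left(l \right)} + 584\right) + 802}{T{\left(41,-12 \right)}} = - \frac{3855}{4924} + \frac{\left(84 + 584\right) + 802}{\left(-3\right) 41} = \left(-3855\right) \frac{1}{4924} + \frac{668 + 802}{-123} = - \frac{3855}{4924} + 1470 \left(- \frac{1}{123}\right) = - \frac{3855}{4924} - \frac{490}{41} = - \frac{2570815}{201884}$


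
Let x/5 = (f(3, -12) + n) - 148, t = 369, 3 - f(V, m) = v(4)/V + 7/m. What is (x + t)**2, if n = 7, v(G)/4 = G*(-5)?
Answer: 546121/16 ≈ 34133.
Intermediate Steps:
v(G) = -20*G (v(G) = 4*(G*(-5)) = 4*(-5*G) = -20*G)
f(V, m) = 3 - 7/m + 80/V (f(V, m) = 3 - ((-20*4)/V + 7/m) = 3 - (-80/V + 7/m) = 3 + (-7/m + 80/V) = 3 - 7/m + 80/V)
x = -2215/4 (x = 5*(((3 - 7/(-12) + 80/3) + 7) - 148) = 5*(((3 - 7*(-1/12) + 80*(1/3)) + 7) - 148) = 5*(((3 + 7/12 + 80/3) + 7) - 148) = 5*((121/4 + 7) - 148) = 5*(149/4 - 148) = 5*(-443/4) = -2215/4 ≈ -553.75)
(x + t)**2 = (-2215/4 + 369)**2 = (-739/4)**2 = 546121/16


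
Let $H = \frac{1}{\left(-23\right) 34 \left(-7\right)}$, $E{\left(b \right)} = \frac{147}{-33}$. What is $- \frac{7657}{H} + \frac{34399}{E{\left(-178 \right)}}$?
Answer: $- \frac{2054184871}{49} \approx -4.1922 \cdot 10^{7}$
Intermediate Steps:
$E{\left(b \right)} = - \frac{49}{11}$ ($E{\left(b \right)} = 147 \left(- \frac{1}{33}\right) = - \frac{49}{11}$)
$H = \frac{1}{5474}$ ($H = \frac{1}{\left(-782\right) \left(-7\right)} = \frac{1}{5474} \approx 0.00018268$)
$- \frac{7657}{H} + \frac{34399}{E{\left(-178 \right)}} = - 7657 \frac{1}{\frac{1}{5474}} + \frac{34399}{- \frac{49}{11}} = \left(-7657\right) 5474 + 34399 \left(- \frac{11}{49}\right) = -41914418 - \frac{378389}{49} = - \frac{2054184871}{49}$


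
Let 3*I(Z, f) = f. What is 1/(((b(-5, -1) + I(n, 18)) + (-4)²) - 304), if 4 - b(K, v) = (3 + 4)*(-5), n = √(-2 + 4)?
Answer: -1/243 ≈ -0.0041152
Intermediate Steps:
n = √2 ≈ 1.4142
b(K, v) = 39 (b(K, v) = 4 - (3 + 4)*(-5) = 4 - 7*(-5) = 4 - 1*(-35) = 4 + 35 = 39)
I(Z, f) = f/3
1/(((b(-5, -1) + I(n, 18)) + (-4)²) - 304) = 1/(((39 + (⅓)*18) + (-4)²) - 304) = 1/(((39 + 6) + 16) - 304) = 1/((45 + 16) - 304) = 1/(61 - 304) = 1/(-243) = -1/243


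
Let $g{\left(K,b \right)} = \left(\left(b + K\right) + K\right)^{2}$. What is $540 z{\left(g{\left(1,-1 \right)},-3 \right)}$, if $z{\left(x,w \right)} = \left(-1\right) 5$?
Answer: $-2700$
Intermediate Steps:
$g{\left(K,b \right)} = \left(b + 2 K\right)^{2}$ ($g{\left(K,b \right)} = \left(\left(K + b\right) + K\right)^{2} = \left(b + 2 K\right)^{2}$)
$z{\left(x,w \right)} = -5$
$540 z{\left(g{\left(1,-1 \right)},-3 \right)} = 540 \left(-5\right) = -2700$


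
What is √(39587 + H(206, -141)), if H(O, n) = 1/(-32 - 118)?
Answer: √35628294/30 ≈ 198.96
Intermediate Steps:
H(O, n) = -1/150 (H(O, n) = 1/(-150) = -1/150)
√(39587 + H(206, -141)) = √(39587 - 1/150) = √(5938049/150) = √35628294/30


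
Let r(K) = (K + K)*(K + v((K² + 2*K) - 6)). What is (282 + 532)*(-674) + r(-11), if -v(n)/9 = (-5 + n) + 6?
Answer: -529782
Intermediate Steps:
v(n) = -9 - 9*n (v(n) = -9*((-5 + n) + 6) = -9*(1 + n) = -9 - 9*n)
r(K) = 2*K*(45 - 17*K - 9*K²) (r(K) = (K + K)*(K + (-9 - 9*((K² + 2*K) - 6))) = (2*K)*(K + (-9 - 9*(-6 + K² + 2*K))) = (2*K)*(K + (-9 + (54 - 18*K - 9*K²))) = (2*K)*(K + (45 - 18*K - 9*K²)) = (2*K)*(45 - 17*K - 9*K²) = 2*K*(45 - 17*K - 9*K²))
(282 + 532)*(-674) + r(-11) = (282 + 532)*(-674) + 2*(-11)*(45 - 17*(-11) - 9*(-11)²) = 814*(-674) + 2*(-11)*(45 + 187 - 9*121) = -548636 + 2*(-11)*(45 + 187 - 1089) = -548636 + 2*(-11)*(-857) = -548636 + 18854 = -529782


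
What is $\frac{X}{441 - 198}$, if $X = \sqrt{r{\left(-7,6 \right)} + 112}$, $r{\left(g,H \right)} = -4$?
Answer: $\frac{2 \sqrt{3}}{81} \approx 0.042767$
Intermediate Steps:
$X = 6 \sqrt{3}$ ($X = \sqrt{-4 + 112} = \sqrt{108} = 6 \sqrt{3} \approx 10.392$)
$\frac{X}{441 - 198} = \frac{6 \sqrt{3}}{441 - 198} = \frac{6 \sqrt{3}}{243} = \frac{2 \sqrt{3}}{81}$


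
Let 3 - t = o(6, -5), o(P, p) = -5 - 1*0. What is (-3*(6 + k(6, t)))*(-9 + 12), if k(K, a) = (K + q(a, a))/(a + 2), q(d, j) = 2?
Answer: -306/5 ≈ -61.200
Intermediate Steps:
o(P, p) = -5 (o(P, p) = -5 + 0 = -5)
t = 8 (t = 3 - 1*(-5) = 3 + 5 = 8)
k(K, a) = (2 + K)/(2 + a) (k(K, a) = (K + 2)/(a + 2) = (2 + K)/(2 + a))
(-3*(6 + k(6, t)))*(-9 + 12) = (-3*(6 + (2 + 6)/(2 + 8)))*(-9 + 12) = -3*(6 + 8/10)*3 = -3*(6 + (⅒)*8)*3 = -3*(6 + ⅘)*3 = -3*34/5*3 = -102/5*3 = -306/5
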